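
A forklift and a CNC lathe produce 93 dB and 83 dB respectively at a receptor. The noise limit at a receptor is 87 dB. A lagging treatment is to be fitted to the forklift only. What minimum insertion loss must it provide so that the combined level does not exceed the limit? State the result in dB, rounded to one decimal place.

Everything except the forklift sums to 10^(83/10) = 1.995e+08 in linear terms, 83.00 dB.
To meet 87 dB overall, the treated forklift may contribute at most 10^(87/10) − 1.995e+08 = 3.017e+08, i.e. 84.80 dB.
Required insertion loss = 93 − 84.80 = 8.20 dB.

8.2 dB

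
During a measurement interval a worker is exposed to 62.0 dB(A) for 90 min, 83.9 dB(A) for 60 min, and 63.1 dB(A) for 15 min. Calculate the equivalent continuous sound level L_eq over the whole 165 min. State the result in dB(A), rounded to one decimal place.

The energy average is taken in the linear domain: L_eq = 10·log₁₀[(Σ tᵢ·10^(Lᵢ/10))/T], T = 165 min.
Σ tᵢ·10^(Lᵢ/10) = 90·10^(62.0/10) + 60·10^(83.9/10) + 15·10^(63.1/10) = 1.490e+10.
L_eq = 10·log₁₀(1.490e+10/165) = 79.56 dB(A).

79.6 dB(A)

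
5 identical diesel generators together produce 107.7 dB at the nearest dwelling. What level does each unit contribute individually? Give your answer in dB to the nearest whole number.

101 dB

5 equal contributions raise the level by 10·log₁₀ 5 = 6.990 dB, so each unit alone gives 107.7 − 6.990.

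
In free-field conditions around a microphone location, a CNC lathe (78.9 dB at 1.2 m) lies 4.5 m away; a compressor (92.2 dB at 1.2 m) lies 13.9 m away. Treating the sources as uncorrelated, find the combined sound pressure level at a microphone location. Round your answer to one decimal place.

Apply inverse-square spreading to bring every level to the receiver, then sum 10^(L/10).
CNC lathe: 78.9 − 20·log₁₀(4.5/1.2) = 78.9 − 11.48 = 67.42 dB.
compressor: 92.2 − 20·log₁₀(13.9/1.2) = 92.2 − 21.28 = 70.92 dB.
Σ 10^(L/10) = 1.789e+07 → L_total = 10·log₁₀(1.789e+07) = 72.53 dB.

72.5 dB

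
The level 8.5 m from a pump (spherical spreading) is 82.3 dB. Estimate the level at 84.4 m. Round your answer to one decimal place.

62.4 dB

Spherical spreading from a point source gives a 20·log₁₀(r₂/r₁) drop.
L₂ = 82.3 − 20·log₁₀(84.4/8.5) = 82.3 − 19.938 = 62.36 dB.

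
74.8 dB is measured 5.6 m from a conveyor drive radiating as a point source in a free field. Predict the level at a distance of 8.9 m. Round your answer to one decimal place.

For a point source, L₂ = L₁ − 20·log₁₀(r₂/r₁).
L₂ = 74.8 − 20·log₁₀(8.9/5.6) = 74.8 − 4.024 = 70.78 dB.

70.8 dB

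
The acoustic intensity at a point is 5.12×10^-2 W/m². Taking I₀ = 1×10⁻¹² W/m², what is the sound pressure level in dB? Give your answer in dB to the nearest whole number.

L = 10·log₁₀(I/I₀) = 10·log₁₀(5.12×10^-2/10⁻¹²) = 10·log₁₀(5.12×10^10).
L = 10·(0.7093 + 10) = 107.09 dB.

107 dB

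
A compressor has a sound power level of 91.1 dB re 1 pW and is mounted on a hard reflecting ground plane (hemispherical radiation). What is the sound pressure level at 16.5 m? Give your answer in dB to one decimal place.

58.8 dB

Free-field hemispherical radiation: L_p = L_w − 10·log₁₀(2π·r²), r = 16.5 m.
2π·r² = 1711 m², 10·log₁₀ of that is 32.331 dB.
L_p = 91.1 − 32.331 = 58.77 dB.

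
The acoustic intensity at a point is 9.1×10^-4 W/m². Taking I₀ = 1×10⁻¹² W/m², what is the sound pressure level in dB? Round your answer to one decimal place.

Dividing by I₀ shifts the exponent by 12: I/I₀ = 9.1×10^8.
L = 10·(0.9590 + 8) = 89.59 dB.

89.6 dB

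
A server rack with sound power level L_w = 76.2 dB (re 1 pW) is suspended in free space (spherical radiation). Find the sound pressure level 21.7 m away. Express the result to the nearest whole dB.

The power spreads over a sphere of area 4π·r², so L_p = L_w − 10·log₁₀(4π·r²).
4π·r² = 5917 m², 10·log₁₀ of that is 37.721 dB.
L_p = 76.2 − 37.721 = 38.48 dB.

38 dB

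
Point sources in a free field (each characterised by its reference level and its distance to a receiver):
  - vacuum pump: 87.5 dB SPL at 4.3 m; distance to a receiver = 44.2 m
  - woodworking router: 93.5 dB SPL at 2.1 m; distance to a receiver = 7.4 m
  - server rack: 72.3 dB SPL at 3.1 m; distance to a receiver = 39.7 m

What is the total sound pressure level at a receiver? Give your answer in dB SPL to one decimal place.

82.7 dB SPL

Apply inverse-square spreading to bring every level to the receiver, then sum 10^(L/10).
vacuum pump: 87.5 − 20·log₁₀(44.2/4.3) = 87.5 − 20.24 = 67.26 dB SPL.
woodworking router: 93.5 − 20·log₁₀(7.4/2.1) = 93.5 − 10.94 = 82.56 dB SPL.
server rack: 72.3 − 20·log₁₀(39.7/3.1) = 72.3 − 22.15 = 50.15 dB SPL.
Σ 10^(L/10) = 1.857e+08 → L_total = 10·log₁₀(1.857e+08) = 82.69 dB SPL.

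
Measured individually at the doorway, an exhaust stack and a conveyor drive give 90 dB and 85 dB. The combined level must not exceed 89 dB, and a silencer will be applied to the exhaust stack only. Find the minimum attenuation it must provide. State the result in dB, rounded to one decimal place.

Everything except the exhaust stack sums to 10^(85/10) = 3.162e+08 in linear terms, 85.00 dB.
To meet 89 dB overall, the treated exhaust stack may contribute at most 10^(89/10) − 3.162e+08 = 4.781e+08, i.e. 86.80 dB.
Required insertion loss = 90 − 86.80 = 3.20 dB.

3.2 dB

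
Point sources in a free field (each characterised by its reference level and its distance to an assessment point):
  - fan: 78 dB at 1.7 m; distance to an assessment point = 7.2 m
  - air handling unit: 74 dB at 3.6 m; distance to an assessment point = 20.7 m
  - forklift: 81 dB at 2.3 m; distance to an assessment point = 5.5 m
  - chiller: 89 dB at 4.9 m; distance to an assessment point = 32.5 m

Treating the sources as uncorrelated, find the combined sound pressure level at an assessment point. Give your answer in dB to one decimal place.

First find each source's level at the receiver (point-source: −20·log₁₀(r/r_ref)), then combine on an intensity basis.
fan: 78 − 20·log₁₀(7.2/1.7) = 78 − 12.54 = 65.46 dB.
air handling unit: 74 − 20·log₁₀(20.7/3.6) = 74 − 15.19 = 58.81 dB.
forklift: 81 − 20·log₁₀(5.5/2.3) = 81 − 7.57 = 73.43 dB.
chiller: 89 − 20·log₁₀(32.5/4.9) = 89 − 16.43 = 72.57 dB.
Σ 10^(L/10) = 4.435e+07 → L_total = 10·log₁₀(4.435e+07) = 76.47 dB.

76.5 dB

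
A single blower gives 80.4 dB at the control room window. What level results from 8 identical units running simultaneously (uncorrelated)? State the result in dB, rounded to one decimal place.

89.4 dB

With 8 equal, uncorrelated contributions the intensity is 8× that of one unit, giving a rise of 10·log₁₀ 8.
L_total = 80.4 + 10·log₁₀(8) = 80.4 + 9.031 = 89.43 dB.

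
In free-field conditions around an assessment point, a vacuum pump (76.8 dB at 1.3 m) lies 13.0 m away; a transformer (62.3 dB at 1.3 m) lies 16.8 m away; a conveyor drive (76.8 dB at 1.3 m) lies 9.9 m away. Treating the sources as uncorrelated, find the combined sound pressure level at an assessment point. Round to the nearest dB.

61 dB

First find each source's level at the receiver (point-source: −20·log₁₀(r/r_ref)), then combine on an intensity basis.
vacuum pump: 76.8 − 20·log₁₀(13.0/1.3) = 76.8 − 20.00 = 56.80 dB.
transformer: 62.3 − 20·log₁₀(16.8/1.3) = 62.3 − 22.23 = 40.07 dB.
conveyor drive: 76.8 − 20·log₁₀(9.9/1.3) = 76.8 − 17.63 = 59.17 dB.
Σ 10^(L/10) = 1.314e+06 → L_total = 10·log₁₀(1.314e+06) = 61.19 dB.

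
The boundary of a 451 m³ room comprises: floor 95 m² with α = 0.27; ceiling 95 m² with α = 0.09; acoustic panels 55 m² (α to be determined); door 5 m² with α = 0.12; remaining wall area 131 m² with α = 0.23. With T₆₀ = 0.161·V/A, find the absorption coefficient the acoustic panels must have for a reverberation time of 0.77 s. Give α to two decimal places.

A = 0.161·V/T₆₀ = 0.161·451/0.77 = 94.30 m² sabins.
Absorption from the other surfaces = 95·0.27 + 95·0.09 + 5·0.12 + 131·0.23 = 64.93 m², so the acoustic panels must supply 29.37 m² over 55 m².
α = 29.37/55 = 0.534.

0.53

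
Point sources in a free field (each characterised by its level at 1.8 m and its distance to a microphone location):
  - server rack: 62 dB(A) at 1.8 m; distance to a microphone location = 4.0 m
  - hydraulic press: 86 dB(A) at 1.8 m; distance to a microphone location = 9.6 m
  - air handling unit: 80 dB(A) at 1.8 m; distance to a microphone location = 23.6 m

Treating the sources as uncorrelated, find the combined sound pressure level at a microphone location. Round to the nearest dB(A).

72 dB(A)

Propagate each source to the receiver with L = L_ref − 20·log₁₀(r/r_ref), then add intensities.
server rack: 62 − 20·log₁₀(4.0/1.8) = 62 − 6.94 = 55.06 dB(A).
hydraulic press: 86 − 20·log₁₀(9.6/1.8) = 86 − 14.54 = 71.46 dB(A).
air handling unit: 80 − 20·log₁₀(23.6/1.8) = 80 − 22.35 = 57.65 dB(A).
Σ 10^(L/10) = 1.490e+07 → L_total = 10·log₁₀(1.490e+07) = 71.73 dB(A).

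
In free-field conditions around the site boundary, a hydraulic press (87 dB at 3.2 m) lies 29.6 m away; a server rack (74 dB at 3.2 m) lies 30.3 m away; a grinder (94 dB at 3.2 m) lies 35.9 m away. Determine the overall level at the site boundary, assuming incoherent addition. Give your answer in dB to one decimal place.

74.2 dB

First find each source's level at the receiver (point-source: −20·log₁₀(r/r_ref)), then combine on an intensity basis.
hydraulic press: 87 − 20·log₁₀(29.6/3.2) = 87 − 19.32 = 67.68 dB.
server rack: 74 − 20·log₁₀(30.3/3.2) = 74 − 19.53 = 54.47 dB.
grinder: 94 − 20·log₁₀(35.9/3.2) = 94 − 21.00 = 73.00 dB.
Σ 10^(L/10) = 2.610e+07 → L_total = 10·log₁₀(2.610e+07) = 74.17 dB.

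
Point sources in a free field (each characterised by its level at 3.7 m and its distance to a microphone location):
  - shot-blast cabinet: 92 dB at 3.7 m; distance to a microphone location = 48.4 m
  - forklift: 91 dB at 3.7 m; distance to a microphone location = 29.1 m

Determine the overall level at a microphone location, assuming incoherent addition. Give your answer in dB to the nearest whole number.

75 dB

Apply inverse-square spreading to bring every level to the receiver, then sum 10^(L/10).
shot-blast cabinet: 92 − 20·log₁₀(48.4/3.7) = 92 − 22.33 = 69.67 dB.
forklift: 91 − 20·log₁₀(29.1/3.7) = 91 − 17.91 = 73.09 dB.
Σ 10^(L/10) = 2.961e+07 → L_total = 10·log₁₀(2.961e+07) = 74.72 dB.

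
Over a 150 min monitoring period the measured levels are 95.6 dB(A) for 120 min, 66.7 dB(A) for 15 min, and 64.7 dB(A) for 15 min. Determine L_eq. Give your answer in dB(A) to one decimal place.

Weight each interval's intensity by its duration and average over T = 150 min:
Σ tᵢ·10^(Lᵢ/10) = 120·10^(95.6/10) + 15·10^(66.7/10) + 15·10^(64.7/10) = 4.358e+11.
L_eq = 10·log₁₀(4.358e+11/150) = 94.63 dB(A).

94.6 dB(A)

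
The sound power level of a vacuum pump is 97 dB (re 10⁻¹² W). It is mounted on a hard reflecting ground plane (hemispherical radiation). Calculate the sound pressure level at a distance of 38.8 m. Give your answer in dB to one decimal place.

L_p = L_w − 10·log₁₀(2π·r²) with r = 38.8 m.
2π·r² = 9459 m², 10·log₁₀ of that is 39.758 dB.
L_p = 97 − 39.758 = 57.24 dB.

57.2 dB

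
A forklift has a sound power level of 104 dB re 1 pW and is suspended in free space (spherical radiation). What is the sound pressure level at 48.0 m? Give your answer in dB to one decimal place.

L_p = L_w − 10·log₁₀(4π·r²) with r = 48.0 m.
4π·r² = 2.895e+04 m², 10·log₁₀ of that is 44.617 dB.
L_p = 104 − 44.617 = 59.38 dB.

59.4 dB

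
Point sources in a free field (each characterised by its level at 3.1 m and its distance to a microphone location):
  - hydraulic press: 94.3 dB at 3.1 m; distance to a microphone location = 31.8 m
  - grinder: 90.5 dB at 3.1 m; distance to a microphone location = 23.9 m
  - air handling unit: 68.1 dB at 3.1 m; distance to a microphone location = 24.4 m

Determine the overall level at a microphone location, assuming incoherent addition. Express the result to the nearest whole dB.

76 dB

First find each source's level at the receiver (point-source: −20·log₁₀(r/r_ref)), then combine on an intensity basis.
hydraulic press: 94.3 − 20·log₁₀(31.8/3.1) = 94.3 − 20.22 = 74.08 dB.
grinder: 90.5 − 20·log₁₀(23.9/3.1) = 90.5 − 17.74 = 72.76 dB.
air handling unit: 68.1 − 20·log₁₀(24.4/3.1) = 68.1 − 17.92 = 50.18 dB.
Σ 10^(L/10) = 4.456e+07 → L_total = 10·log₁₀(4.456e+07) = 76.49 dB.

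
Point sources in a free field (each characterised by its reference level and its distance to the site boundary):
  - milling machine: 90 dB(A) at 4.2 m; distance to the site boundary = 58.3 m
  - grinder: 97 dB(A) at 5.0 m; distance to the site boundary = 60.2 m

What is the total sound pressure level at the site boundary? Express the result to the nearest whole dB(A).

Propagate each source to the receiver with L = L_ref − 20·log₁₀(r/r_ref), then add intensities.
milling machine: 90 − 20·log₁₀(58.3/4.2) = 90 − 22.85 = 67.15 dB(A).
grinder: 97 − 20·log₁₀(60.2/5.0) = 97 − 21.61 = 75.39 dB(A).
Σ 10^(L/10) = 3.976e+07 → L_total = 10·log₁₀(3.976e+07) = 75.99 dB(A).

76 dB(A)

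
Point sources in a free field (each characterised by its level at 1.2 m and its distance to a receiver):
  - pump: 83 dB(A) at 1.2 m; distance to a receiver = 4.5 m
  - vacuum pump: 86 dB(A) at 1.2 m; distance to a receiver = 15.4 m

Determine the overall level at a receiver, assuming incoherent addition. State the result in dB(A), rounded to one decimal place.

72.2 dB(A)

First find each source's level at the receiver (point-source: −20·log₁₀(r/r_ref)), then combine on an intensity basis.
pump: 83 − 20·log₁₀(4.5/1.2) = 83 − 11.48 = 71.52 dB(A).
vacuum pump: 86 − 20·log₁₀(15.4/1.2) = 86 − 22.17 = 63.83 dB(A).
Σ 10^(L/10) = 1.661e+07 → L_total = 10·log₁₀(1.661e+07) = 72.20 dB(A).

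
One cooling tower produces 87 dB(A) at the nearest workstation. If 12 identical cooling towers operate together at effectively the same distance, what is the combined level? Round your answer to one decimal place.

With 12 equal, uncorrelated contributions the intensity is 12× that of one unit, giving a rise of 10·log₁₀ 12.
L_total = 87 + 10·log₁₀(12) = 87 + 10.792 = 97.79 dB(A).

97.8 dB(A)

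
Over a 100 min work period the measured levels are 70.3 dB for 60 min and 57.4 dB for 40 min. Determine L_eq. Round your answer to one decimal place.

Weight each interval's intensity by its duration and average over T = 100 min:
Σ tᵢ·10^(Lᵢ/10) = 60·10^(70.3/10) + 40·10^(57.4/10) = 6.649e+08.
L_eq = 10·log₁₀(6.649e+08/100) = 68.23 dB.

68.2 dB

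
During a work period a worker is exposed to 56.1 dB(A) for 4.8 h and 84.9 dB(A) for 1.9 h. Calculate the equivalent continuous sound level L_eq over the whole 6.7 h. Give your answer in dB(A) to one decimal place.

79.4 dB(A)

Weight each interval's intensity by its duration and average over T = 6.7 h:
Σ tᵢ·10^(Lᵢ/10) = 4.8·10^(56.1/10) + 1.9·10^(84.9/10) = 5.891e+08.
L_eq = 10·log₁₀(5.891e+08/6.7) = 79.44 dB(A).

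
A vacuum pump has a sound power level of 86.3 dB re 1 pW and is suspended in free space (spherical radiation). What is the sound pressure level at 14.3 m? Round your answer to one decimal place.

Free-field spherical radiation: L_p = L_w − 10·log₁₀(4π·r²), r = 14.3 m.
4π·r² = 2570 m², 10·log₁₀ of that is 34.099 dB.
L_p = 86.3 − 34.099 = 52.20 dB.

52.2 dB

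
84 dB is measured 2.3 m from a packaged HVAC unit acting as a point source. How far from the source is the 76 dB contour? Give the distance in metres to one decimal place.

The 8.0 dB drop corresponds to a distance ratio of 10^(8.0/20) for a point source.
r₂ = 2.3·10^((84−76)/20) = 2.3·10^(8.0/20) = 5.78 m.

5.8 m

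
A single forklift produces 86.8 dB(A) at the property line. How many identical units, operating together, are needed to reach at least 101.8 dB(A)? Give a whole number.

The shortfall is 101.8 − 86.8 = 15.0 dB, and N units add 10·log₁₀ N, so need 10·log₁₀ N ≥ 15.0.
N ≥ 10^(15.0/10) = 31.623, so N = 32.

32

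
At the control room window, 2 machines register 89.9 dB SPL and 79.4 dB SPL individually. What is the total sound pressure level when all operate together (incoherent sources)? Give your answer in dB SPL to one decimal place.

90.3 dB SPL

For uncorrelated sources the intensities add, so convert each level to linear form, sum, and take 10·log₁₀ of the total.
Σ 10^(L/10) = 10^(89.9/10) + 10^(79.4/10) = 1.064e+09.
L_total = 10·log₁₀(1.064e+09) = 90.27 dB SPL.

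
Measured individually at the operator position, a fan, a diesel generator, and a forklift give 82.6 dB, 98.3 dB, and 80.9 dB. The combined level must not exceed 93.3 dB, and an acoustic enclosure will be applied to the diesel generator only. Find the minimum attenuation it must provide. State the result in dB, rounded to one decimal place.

5.7 dB

The untreated sources together contribute 10^(82.6/10) + 10^(80.9/10) = 3.050e+08, i.e. 84.84 dB.
The limit corresponds to 10^(93.3/10) = 2.138e+09; subtracting the fixed part leaves 1.833e+09 for the diesel generator, i.e. 92.63 dB.
So the diesel generator must be reduced from 98.3 to 92.63 dB: IL = 5.67 dB.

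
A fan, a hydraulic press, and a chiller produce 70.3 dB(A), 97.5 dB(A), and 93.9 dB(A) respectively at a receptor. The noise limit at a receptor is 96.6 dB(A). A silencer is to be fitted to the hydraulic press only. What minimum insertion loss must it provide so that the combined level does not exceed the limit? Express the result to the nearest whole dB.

4 dB

The untreated sources together contribute 10^(70.3/10) + 10^(93.9/10) = 2.465e+09, i.e. 93.92 dB(A).
The limit corresponds to 10^(96.6/10) = 4.571e+09; subtracting the fixed part leaves 2.105e+09 for the hydraulic press, i.e. 93.23 dB(A).
Required insertion loss = 97.5 − 93.23 = 4.27 dB.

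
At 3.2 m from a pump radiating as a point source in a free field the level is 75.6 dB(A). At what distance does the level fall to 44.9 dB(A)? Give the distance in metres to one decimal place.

109.7 m

Point-source spreading drops the level by 20·log₁₀(r₂/r₁); inverting, r₂/r₁ = 10^(ΔL/20).
r₂ = 3.2·10^((75.6−44.9)/20) = 3.2·10^(30.7/20) = 109.69 m.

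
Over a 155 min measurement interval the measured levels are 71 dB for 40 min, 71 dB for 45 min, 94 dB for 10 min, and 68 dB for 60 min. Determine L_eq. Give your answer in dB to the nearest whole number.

82 dB

Weight each interval's intensity by its duration and average over T = 155 min:
Σ tᵢ·10^(Lᵢ/10) = 40·10^(71/10) + 45·10^(71/10) + 10·10^(94/10) + 60·10^(68/10) = 2.657e+10.
L_eq = 10·log₁₀(2.657e+10/155) = 82.34 dB.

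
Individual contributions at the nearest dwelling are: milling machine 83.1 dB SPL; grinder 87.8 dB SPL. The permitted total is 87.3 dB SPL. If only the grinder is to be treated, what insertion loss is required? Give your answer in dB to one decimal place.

2.6 dB

The untreated sources together contribute 10^(83.1/10) = 2.042e+08, i.e. 83.10 dB SPL.
The limit corresponds to 10^(87.3/10) = 5.370e+08; subtracting the fixed part leaves 3.329e+08 for the grinder, i.e. 85.22 dB SPL.
So the grinder must be reduced from 87.8 to 85.22 dB SPL: IL = 2.58 dB.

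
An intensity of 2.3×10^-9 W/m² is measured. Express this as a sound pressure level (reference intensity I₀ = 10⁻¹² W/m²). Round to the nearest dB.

34 dB

L = 10·log₁₀(I/I₀) = 10·log₁₀(2.3×10^-9/10⁻¹²) = 10·log₁₀(2.3×10^3).
L = 10·(0.3617 + 3) = 33.62 dB.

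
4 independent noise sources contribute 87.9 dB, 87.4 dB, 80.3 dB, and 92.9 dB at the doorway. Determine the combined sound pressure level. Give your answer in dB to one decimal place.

For uncorrelated sources the intensities add, so convert each level to linear form, sum, and take 10·log₁₀ of the total.
Σ 10^(L/10) = 10^(87.9/10) + 10^(87.4/10) + 10^(80.3/10) + 10^(92.9/10) = 3.223e+09.
L_total = 10·log₁₀(3.223e+09) = 95.08 dB.

95.1 dB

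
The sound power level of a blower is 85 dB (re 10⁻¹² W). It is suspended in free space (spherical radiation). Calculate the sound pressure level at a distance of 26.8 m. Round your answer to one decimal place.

45.4 dB

Free-field spherical radiation: L_p = L_w − 10·log₁₀(4π·r²), r = 26.8 m.
4π·r² = 9026 m², 10·log₁₀ of that is 39.555 dB.
L_p = 85 − 39.555 = 45.45 dB.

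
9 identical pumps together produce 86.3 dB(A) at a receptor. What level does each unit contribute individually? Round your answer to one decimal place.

For N identical incoherent sources L_total = L₁ + 10·log₁₀ N, so L₁ = 86.3 − 10·log₁₀(9) = 86.3 − 9.542.

76.8 dB(A)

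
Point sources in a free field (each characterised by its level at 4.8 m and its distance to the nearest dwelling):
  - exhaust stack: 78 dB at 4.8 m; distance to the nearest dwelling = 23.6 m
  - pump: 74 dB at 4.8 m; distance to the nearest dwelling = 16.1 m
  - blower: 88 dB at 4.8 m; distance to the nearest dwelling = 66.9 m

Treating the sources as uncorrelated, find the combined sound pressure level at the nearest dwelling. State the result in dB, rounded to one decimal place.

69.1 dB

First find each source's level at the receiver (point-source: −20·log₁₀(r/r_ref)), then combine on an intensity basis.
exhaust stack: 78 − 20·log₁₀(23.6/4.8) = 78 − 13.83 = 64.17 dB.
pump: 74 − 20·log₁₀(16.1/4.8) = 74 − 10.51 = 63.49 dB.
blower: 88 − 20·log₁₀(66.9/4.8) = 88 − 22.88 = 65.12 dB.
Σ 10^(L/10) = 8.091e+06 → L_total = 10·log₁₀(8.091e+06) = 69.08 dB.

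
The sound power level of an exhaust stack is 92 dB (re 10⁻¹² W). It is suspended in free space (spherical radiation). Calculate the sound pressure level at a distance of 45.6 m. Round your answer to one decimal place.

47.8 dB

The power spreads over a sphere of area 4π·r², so L_p = L_w − 10·log₁₀(4π·r²).
4π·r² = 2.613e+04 m², 10·log₁₀ of that is 44.171 dB.
L_p = 92 − 44.171 = 47.83 dB.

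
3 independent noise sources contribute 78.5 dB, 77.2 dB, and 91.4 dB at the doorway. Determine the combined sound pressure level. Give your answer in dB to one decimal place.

For uncorrelated sources the intensities add, so convert each level to linear form, sum, and take 10·log₁₀ of the total.
Σ 10^(L/10) = 10^(78.5/10) + 10^(77.2/10) + 10^(91.4/10) = 1.504e+09.
L_total = 10·log₁₀(1.504e+09) = 91.77 dB.

91.8 dB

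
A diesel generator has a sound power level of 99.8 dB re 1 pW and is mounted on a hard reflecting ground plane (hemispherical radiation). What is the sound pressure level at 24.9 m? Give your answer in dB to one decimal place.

Free-field hemispherical radiation: L_p = L_w − 10·log₁₀(2π·r²), r = 24.9 m.
2π·r² = 3896 m², 10·log₁₀ of that is 35.906 dB.
L_p = 99.8 − 35.906 = 63.89 dB.

63.9 dB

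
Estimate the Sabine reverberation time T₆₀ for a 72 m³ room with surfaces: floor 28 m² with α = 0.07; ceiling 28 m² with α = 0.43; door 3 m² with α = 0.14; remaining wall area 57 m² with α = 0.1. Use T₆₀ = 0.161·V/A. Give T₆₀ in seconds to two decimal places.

Total absorption A = 28·0.07 + 28·0.43 + 3·0.14 + 57·0.1 = 20.12 m² sabins.
T₆₀ = 0.161·V/A = 0.161·72/20.12 = 0.576 s.

0.58 s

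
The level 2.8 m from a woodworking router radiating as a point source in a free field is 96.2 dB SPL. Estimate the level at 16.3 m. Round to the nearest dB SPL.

For a point source, L₂ = L₁ − 20·log₁₀(r₂/r₁).
L₂ = 96.2 − 20·log₁₀(16.3/2.8) = 96.2 − 15.301 = 80.90 dB SPL.

81 dB SPL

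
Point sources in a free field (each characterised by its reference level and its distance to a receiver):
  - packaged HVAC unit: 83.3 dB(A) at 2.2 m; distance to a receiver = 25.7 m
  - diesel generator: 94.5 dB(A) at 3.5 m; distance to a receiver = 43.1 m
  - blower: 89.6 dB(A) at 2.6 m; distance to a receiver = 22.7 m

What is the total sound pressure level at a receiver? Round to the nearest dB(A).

Propagate each source to the receiver with L = L_ref − 20·log₁₀(r/r_ref), then add intensities.
packaged HVAC unit: 83.3 − 20·log₁₀(25.7/2.2) = 83.3 − 21.35 = 61.95 dB(A).
diesel generator: 94.5 − 20·log₁₀(43.1/3.5) = 94.5 − 21.81 = 72.69 dB(A).
blower: 89.6 − 20·log₁₀(22.7/2.6) = 89.6 − 18.82 = 70.78 dB(A).
Σ 10^(L/10) = 3.212e+07 → L_total = 10·log₁₀(3.212e+07) = 75.07 dB(A).

75 dB(A)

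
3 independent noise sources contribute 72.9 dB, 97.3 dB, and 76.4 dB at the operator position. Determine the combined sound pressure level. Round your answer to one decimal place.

For uncorrelated sources the intensities add, so convert each level to linear form, sum, and take 10·log₁₀ of the total.
Σ 10^(L/10) = 10^(72.9/10) + 10^(97.3/10) + 10^(76.4/10) = 5.433e+09.
L_total = 10·log₁₀(5.433e+09) = 97.35 dB.

97.4 dB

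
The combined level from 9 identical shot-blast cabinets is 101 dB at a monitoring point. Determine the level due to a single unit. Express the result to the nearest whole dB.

91 dB

For N identical incoherent sources L_total = L₁ + 10·log₁₀ N, so L₁ = 101 − 10·log₁₀(9) = 101 − 9.542.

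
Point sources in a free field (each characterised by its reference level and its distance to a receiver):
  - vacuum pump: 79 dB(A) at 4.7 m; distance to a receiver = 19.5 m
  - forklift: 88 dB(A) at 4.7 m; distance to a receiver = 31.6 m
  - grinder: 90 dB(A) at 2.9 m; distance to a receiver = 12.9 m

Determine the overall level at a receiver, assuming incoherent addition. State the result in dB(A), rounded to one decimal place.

Propagate each source to the receiver with L = L_ref − 20·log₁₀(r/r_ref), then add intensities.
vacuum pump: 79 − 20·log₁₀(19.5/4.7) = 79 − 12.36 = 66.64 dB(A).
forklift: 88 − 20·log₁₀(31.6/4.7) = 88 − 16.55 = 71.45 dB(A).
grinder: 90 − 20·log₁₀(12.9/2.9) = 90 − 12.96 = 77.04 dB(A).
Σ 10^(L/10) = 6.911e+07 → L_total = 10·log₁₀(6.911e+07) = 78.40 dB(A).

78.4 dB(A)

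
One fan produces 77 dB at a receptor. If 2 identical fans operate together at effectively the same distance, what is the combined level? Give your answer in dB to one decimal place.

N identical incoherent sources raise the level by 10·log₁₀ N.
L_total = 77 + 10·log₁₀(2) = 77 + 3.010 = 80.01 dB.

80.0 dB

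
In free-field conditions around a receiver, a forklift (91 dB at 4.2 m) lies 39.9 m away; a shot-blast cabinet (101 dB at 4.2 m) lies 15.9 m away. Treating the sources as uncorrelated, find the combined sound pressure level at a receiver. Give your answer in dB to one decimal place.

89.5 dB

Apply inverse-square spreading to bring every level to the receiver, then sum 10^(L/10).
forklift: 91 − 20·log₁₀(39.9/4.2) = 91 − 19.55 = 71.45 dB.
shot-blast cabinet: 101 − 20·log₁₀(15.9/4.2) = 101 − 11.56 = 89.44 dB.
Σ 10^(L/10) = 8.924e+08 → L_total = 10·log₁₀(8.924e+08) = 89.51 dB.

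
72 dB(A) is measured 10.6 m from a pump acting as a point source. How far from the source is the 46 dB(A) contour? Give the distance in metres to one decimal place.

211.5 m

The 26.0 dB drop corresponds to a distance ratio of 10^(26.0/20) for a point source.
r₂ = 10.6·10^((72−46)/20) = 10.6·10^(26.0/20) = 211.50 m.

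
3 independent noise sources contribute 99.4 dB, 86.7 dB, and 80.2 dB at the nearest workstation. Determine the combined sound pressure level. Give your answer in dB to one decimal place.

For uncorrelated sources the intensities add, so convert each level to linear form, sum, and take 10·log₁₀ of the total.
Σ 10^(L/10) = 10^(99.4/10) + 10^(86.7/10) + 10^(80.2/10) = 9.282e+09.
L_total = 10·log₁₀(9.282e+09) = 99.68 dB.

99.7 dB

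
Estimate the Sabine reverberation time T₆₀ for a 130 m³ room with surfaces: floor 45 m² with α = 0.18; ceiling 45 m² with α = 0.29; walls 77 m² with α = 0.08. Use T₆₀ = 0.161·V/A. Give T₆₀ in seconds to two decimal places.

0.77 s

A = Σ Sᵢαᵢ = 45·0.18 + 45·0.29 + 77·0.08 = 27.31 m².
T₆₀ = 0.161·V/A = 0.161·130/27.31 = 0.766 s.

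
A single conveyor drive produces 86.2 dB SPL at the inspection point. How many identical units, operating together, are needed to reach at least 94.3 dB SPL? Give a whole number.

7

N identical sources give L₁ + 10·log₁₀ N, so require 10·log₁₀ N ≥ 94.3 − 86.2 = 8.1 dB.
N ≥ 10^(8.1/10) = 6.457, so N = 7.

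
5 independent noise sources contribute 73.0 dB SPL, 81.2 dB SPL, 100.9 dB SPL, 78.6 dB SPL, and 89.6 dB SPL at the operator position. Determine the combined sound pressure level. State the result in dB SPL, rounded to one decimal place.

Incoherent sources combine by intensity addition: L_total = 10·log₁₀(Σ 10^(L_i/10)).
Σ 10^(L/10) = 10^(73.0/10) + 10^(81.2/10) + 10^(100.9/10) + 10^(78.6/10) + 10^(89.6/10) = 1.344e+10.
L_total = 10·log₁₀(1.344e+10) = 101.28 dB SPL.

101.3 dB SPL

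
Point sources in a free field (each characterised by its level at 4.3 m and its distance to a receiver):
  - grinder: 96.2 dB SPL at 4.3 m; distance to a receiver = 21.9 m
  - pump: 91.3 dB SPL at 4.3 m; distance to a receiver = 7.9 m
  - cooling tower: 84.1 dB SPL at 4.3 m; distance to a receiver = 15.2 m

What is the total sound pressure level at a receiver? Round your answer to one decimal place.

Propagate each source to the receiver with L = L_ref − 20·log₁₀(r/r_ref), then add intensities.
grinder: 96.2 − 20·log₁₀(21.9/4.3) = 96.2 − 14.14 = 82.06 dB SPL.
pump: 91.3 − 20·log₁₀(7.9/4.3) = 91.3 − 5.28 = 86.02 dB SPL.
cooling tower: 84.1 − 20·log₁₀(15.2/4.3) = 84.1 − 10.97 = 73.13 dB SPL.
Σ 10^(L/10) = 5.809e+08 → L_total = 10·log₁₀(5.809e+08) = 87.64 dB SPL.

87.6 dB SPL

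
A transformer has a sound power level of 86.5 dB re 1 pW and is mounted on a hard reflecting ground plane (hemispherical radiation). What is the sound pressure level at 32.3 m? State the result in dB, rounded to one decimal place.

L_p = L_w − 10·log₁₀(2π·r²) with r = 32.3 m.
2π·r² = 6555 m², 10·log₁₀ of that is 38.166 dB.
L_p = 86.5 − 38.166 = 48.33 dB.

48.3 dB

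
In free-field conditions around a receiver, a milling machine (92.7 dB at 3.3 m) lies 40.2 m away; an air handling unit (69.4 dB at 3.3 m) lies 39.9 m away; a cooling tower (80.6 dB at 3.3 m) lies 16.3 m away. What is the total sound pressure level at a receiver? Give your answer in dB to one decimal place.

Apply inverse-square spreading to bring every level to the receiver, then sum 10^(L/10).
milling machine: 92.7 − 20·log₁₀(40.2/3.3) = 92.7 − 21.71 = 70.99 dB.
air handling unit: 69.4 − 20·log₁₀(39.9/3.3) = 69.4 − 21.65 = 47.75 dB.
cooling tower: 80.6 − 20·log₁₀(16.3/3.3) = 80.6 − 13.87 = 66.73 dB.
Σ 10^(L/10) = 1.731e+07 → L_total = 10·log₁₀(1.731e+07) = 72.38 dB.

72.4 dB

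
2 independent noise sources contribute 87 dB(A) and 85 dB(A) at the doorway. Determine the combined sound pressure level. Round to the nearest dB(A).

For uncorrelated sources the intensities add, so convert each level to linear form, sum, and take 10·log₁₀ of the total.
Σ 10^(L/10) = 10^(87/10) + 10^(85/10) = 8.174e+08.
L_total = 10·log₁₀(8.174e+08) = 89.12 dB(A).

89 dB(A)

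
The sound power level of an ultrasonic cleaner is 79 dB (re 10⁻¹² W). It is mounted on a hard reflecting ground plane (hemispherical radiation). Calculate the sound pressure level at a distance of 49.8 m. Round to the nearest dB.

The power spreads over a hemisphere of area 2π·r², so L_p = L_w − 10·log₁₀(2π·r²).
2π·r² = 1.558e+04 m², 10·log₁₀ of that is 41.926 dB.
L_p = 79 − 41.926 = 37.07 dB.

37 dB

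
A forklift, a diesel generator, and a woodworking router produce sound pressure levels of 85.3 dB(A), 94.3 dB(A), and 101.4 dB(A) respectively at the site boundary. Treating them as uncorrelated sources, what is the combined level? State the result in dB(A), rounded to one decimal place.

For uncorrelated sources the intensities add, so convert each level to linear form, sum, and take 10·log₁₀ of the total.
Σ 10^(L/10) = 10^(85.3/10) + 10^(94.3/10) + 10^(101.4/10) = 1.683e+10.
L_total = 10·log₁₀(1.683e+10) = 102.26 dB(A).

102.3 dB(A)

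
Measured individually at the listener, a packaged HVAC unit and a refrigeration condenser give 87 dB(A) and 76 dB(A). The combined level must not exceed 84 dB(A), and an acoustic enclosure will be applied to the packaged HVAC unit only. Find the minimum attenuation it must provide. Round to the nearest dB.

4 dB

Fixed contribution from the other source: Σ 10^(L/10) = 10^(76/10) = 3.981e+07 (76.00 dB(A)).
The limit corresponds to 10^(84/10) = 2.512e+08; subtracting the fixed part leaves 2.114e+08 for the packaged HVAC unit, i.e. 83.25 dB(A).
So the packaged HVAC unit must be reduced from 87 to 83.25 dB(A): IL = 3.75 dB.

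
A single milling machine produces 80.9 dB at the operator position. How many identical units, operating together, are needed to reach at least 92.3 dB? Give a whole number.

14

The shortfall is 92.3 − 80.9 = 11.4 dB, and N units add 10·log₁₀ N, so need 10·log₁₀ N ≥ 11.4.
N ≥ 10^(11.4/10) = 13.804, so N = 14.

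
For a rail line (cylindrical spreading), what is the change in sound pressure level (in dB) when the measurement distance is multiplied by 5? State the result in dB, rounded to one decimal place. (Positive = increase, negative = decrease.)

Line-source spreading: ΔL = −10·log₁₀(r₂/r₁).
ΔL = −10·log₁₀(5) = -6.99 dB.

-7.0 dB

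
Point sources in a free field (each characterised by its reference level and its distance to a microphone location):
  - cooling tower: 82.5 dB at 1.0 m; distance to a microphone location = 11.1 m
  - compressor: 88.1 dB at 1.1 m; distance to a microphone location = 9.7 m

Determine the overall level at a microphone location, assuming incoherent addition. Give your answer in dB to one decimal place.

Propagate each source to the receiver with L = L_ref − 20·log₁₀(r/r_ref), then add intensities.
cooling tower: 82.5 − 20·log₁₀(11.1/1.0) = 82.5 − 20.91 = 61.59 dB.
compressor: 88.1 − 20·log₁₀(9.7/1.1) = 88.1 − 18.91 = 69.19 dB.
Σ 10^(L/10) = 9.746e+06 → L_total = 10·log₁₀(9.746e+06) = 69.89 dB.

69.9 dB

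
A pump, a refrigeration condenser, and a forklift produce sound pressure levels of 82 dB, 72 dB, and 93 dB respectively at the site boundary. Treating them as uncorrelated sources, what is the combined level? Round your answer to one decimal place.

Incoherent sources combine by intensity addition: L_total = 10·log₁₀(Σ 10^(L_i/10)).
Σ 10^(L/10) = 10^(82/10) + 10^(72/10) + 10^(93/10) = 2.170e+09.
L_total = 10·log₁₀(2.170e+09) = 93.36 dB.

93.4 dB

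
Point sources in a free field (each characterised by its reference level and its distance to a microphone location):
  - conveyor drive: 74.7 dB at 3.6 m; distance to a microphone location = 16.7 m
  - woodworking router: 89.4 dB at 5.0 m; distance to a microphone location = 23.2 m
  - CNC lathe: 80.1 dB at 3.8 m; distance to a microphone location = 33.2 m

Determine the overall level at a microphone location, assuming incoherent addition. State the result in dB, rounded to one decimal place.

76.4 dB

First find each source's level at the receiver (point-source: −20·log₁₀(r/r_ref)), then combine on an intensity basis.
conveyor drive: 74.7 − 20·log₁₀(16.7/3.6) = 74.7 − 13.33 = 61.37 dB.
woodworking router: 89.4 − 20·log₁₀(23.2/5.0) = 89.4 − 13.33 = 76.07 dB.
CNC lathe: 80.1 − 20·log₁₀(33.2/3.8) = 80.1 − 18.83 = 61.27 dB.
Σ 10^(L/10) = 4.317e+07 → L_total = 10·log₁₀(4.317e+07) = 76.35 dB.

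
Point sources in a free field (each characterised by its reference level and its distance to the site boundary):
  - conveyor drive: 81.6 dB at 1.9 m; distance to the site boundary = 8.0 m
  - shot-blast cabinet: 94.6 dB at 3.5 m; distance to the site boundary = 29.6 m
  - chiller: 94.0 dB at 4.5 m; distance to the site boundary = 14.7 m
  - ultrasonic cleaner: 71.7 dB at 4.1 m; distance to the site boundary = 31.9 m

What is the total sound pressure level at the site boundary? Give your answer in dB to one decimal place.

84.5 dB

First find each source's level at the receiver (point-source: −20·log₁₀(r/r_ref)), then combine on an intensity basis.
conveyor drive: 81.6 − 20·log₁₀(8.0/1.9) = 81.6 − 12.49 = 69.11 dB.
shot-blast cabinet: 94.6 − 20·log₁₀(29.6/3.5) = 94.6 − 18.54 = 76.06 dB.
chiller: 94.0 − 20·log₁₀(14.7/4.5) = 94.0 − 10.28 = 83.72 dB.
ultrasonic cleaner: 71.7 − 20·log₁₀(31.9/4.1) = 71.7 − 17.82 = 53.88 dB.
Σ 10^(L/10) = 2.841e+08 → L_total = 10·log₁₀(2.841e+08) = 84.53 dB.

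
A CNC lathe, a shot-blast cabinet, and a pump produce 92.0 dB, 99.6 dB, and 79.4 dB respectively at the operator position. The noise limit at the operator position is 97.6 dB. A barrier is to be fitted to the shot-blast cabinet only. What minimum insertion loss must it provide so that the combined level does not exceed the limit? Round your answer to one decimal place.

3.5 dB

Fixed contribution from the other sources: Σ 10^(L/10) = 10^(92.0/10) + 10^(79.4/10) = 1.672e+09 (92.23 dB).
To meet 97.6 dB overall, the treated shot-blast cabinet may contribute at most 10^(97.6/10) − 1.672e+09 = 4.082e+09, i.e. 96.11 dB.
So the shot-blast cabinet must be reduced from 99.6 to 96.11 dB: IL = 3.49 dB.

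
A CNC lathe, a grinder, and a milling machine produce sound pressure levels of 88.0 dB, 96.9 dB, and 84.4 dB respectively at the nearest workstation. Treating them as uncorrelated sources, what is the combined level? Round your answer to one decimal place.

For uncorrelated sources the intensities add, so convert each level to linear form, sum, and take 10·log₁₀ of the total.
Σ 10^(L/10) = 10^(88.0/10) + 10^(96.9/10) + 10^(84.4/10) = 5.804e+09.
L_total = 10·log₁₀(5.804e+09) = 97.64 dB.

97.6 dB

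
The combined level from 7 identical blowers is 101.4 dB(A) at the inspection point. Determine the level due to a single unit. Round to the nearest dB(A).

93 dB(A)

Dividing the total intensity by 7 lowers the level by 10·log₁₀ 7 = 8.451 dB: L₁ = 101.4 − 8.451.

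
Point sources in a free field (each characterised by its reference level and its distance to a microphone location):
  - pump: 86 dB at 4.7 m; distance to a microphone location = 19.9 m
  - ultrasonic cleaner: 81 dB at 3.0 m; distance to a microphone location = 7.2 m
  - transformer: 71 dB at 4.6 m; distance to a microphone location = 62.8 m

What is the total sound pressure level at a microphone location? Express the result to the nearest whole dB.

76 dB

Propagate each source to the receiver with L = L_ref − 20·log₁₀(r/r_ref), then add intensities.
pump: 86 − 20·log₁₀(19.9/4.7) = 86 − 12.54 = 73.46 dB.
ultrasonic cleaner: 81 − 20·log₁₀(7.2/3.0) = 81 − 7.60 = 73.40 dB.
transformer: 71 − 20·log₁₀(62.8/4.6) = 71 − 22.70 = 48.30 dB.
Σ 10^(L/10) = 4.413e+07 → L_total = 10·log₁₀(4.413e+07) = 76.45 dB.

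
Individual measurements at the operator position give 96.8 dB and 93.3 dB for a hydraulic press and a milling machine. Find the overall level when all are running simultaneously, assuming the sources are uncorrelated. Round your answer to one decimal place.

For uncorrelated sources the intensities add, so convert each level to linear form, sum, and take 10·log₁₀ of the total.
Σ 10^(L/10) = 10^(96.8/10) + 10^(93.3/10) = 6.924e+09.
L_total = 10·log₁₀(6.924e+09) = 98.40 dB.

98.4 dB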